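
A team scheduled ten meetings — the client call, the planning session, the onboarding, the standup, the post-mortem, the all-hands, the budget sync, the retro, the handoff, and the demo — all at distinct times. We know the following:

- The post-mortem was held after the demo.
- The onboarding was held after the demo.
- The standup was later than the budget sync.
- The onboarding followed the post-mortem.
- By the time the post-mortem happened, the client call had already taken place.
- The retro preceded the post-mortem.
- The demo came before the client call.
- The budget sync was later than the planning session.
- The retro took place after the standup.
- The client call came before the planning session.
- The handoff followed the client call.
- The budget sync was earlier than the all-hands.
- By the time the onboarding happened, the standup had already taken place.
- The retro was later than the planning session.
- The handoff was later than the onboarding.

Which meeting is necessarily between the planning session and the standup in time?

the budget sync

Tracing the constraints gives the planning session → the budget sync → the standup, so the budget sync sits after the planning session and before the standup.
No other meeting is forced both after the planning session and before the standup.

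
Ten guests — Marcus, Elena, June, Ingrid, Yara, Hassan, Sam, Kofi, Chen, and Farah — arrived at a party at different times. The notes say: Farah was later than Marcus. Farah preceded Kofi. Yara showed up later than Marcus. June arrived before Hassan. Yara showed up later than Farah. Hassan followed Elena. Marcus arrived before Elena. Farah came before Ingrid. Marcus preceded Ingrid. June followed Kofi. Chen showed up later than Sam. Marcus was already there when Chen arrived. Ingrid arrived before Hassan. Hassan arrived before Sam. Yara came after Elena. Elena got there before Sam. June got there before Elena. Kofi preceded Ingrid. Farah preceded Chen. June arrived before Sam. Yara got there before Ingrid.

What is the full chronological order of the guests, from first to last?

The constraints fix every adjacent pair, so only one ordering works:
Marcus → Farah → Kofi → June → Elena → Yara → Ingrid → Hassan → Sam → Chen.

Marcus, Farah, Kofi, June, Elena, Yara, Ingrid, Hassan, Sam, Chen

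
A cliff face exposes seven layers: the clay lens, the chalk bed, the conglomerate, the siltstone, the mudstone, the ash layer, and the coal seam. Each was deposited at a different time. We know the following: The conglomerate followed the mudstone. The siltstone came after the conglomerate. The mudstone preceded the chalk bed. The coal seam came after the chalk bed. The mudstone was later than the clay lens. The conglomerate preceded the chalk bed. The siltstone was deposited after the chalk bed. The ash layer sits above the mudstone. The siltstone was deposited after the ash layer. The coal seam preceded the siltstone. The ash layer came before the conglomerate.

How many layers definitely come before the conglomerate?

3

Directly stated before the conglomerate: the ash layer and the mudstone.
The clay lens reaches the conglomerate via the clay lens → the mudstone → the conglomerate.
No chain forces the coal seam (or any of the others) ahead of the conglomerate.
That's the ash layer, the clay lens, and the mudstone — 3 in all.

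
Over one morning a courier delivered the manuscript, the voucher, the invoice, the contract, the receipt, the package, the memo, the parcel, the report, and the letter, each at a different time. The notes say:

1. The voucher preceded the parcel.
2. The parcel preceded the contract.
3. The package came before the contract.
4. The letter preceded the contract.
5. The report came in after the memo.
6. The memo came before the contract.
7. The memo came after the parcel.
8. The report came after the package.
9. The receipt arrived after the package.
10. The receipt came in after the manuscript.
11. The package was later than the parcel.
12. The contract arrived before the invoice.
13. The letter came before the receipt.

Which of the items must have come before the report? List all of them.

the memo, the package, the parcel, the voucher

Directly stated before the report: the memo and the package.
The parcel reaches the report via the parcel → the memo → the report.
The voucher reaches the report via the voucher → the parcel → the memo → the report.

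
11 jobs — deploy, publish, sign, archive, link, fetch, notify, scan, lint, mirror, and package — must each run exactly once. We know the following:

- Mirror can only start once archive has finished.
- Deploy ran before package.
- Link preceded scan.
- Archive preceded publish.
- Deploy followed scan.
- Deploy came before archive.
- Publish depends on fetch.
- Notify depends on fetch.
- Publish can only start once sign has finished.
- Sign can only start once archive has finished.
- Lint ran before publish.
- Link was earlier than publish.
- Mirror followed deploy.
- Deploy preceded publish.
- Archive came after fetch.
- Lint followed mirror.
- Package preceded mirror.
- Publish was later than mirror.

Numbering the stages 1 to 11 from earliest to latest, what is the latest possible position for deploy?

5

Deploy must come before archive, lint, mirror, package, publish, and sign — 6 stages forced after it.
Everything else can be placed before deploy in some valid order, so deploy can sit as late as position 11 − 6 = 5.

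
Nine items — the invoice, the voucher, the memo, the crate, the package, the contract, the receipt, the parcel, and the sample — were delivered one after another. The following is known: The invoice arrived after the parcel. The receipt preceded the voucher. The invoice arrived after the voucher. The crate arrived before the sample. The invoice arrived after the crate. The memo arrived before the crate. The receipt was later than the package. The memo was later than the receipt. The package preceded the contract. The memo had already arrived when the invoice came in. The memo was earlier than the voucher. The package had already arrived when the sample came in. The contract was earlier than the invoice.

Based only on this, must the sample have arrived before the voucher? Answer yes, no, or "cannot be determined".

cannot be determined

No chain of stated constraints runs from the sample to the voucher, and none runs from the voucher to the sample either.
So the relative order of the sample and the voucher is not fixed by the given facts.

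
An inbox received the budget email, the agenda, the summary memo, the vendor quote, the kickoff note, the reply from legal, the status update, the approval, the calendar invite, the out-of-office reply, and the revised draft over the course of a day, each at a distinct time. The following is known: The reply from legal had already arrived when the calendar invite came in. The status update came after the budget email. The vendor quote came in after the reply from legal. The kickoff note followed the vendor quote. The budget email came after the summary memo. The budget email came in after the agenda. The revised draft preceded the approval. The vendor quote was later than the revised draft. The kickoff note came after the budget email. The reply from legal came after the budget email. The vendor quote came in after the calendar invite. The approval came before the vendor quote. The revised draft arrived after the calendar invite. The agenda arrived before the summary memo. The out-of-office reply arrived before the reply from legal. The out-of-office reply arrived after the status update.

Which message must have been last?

the kickoff note

Every other message has a chain of constraints placing it before the kickoff note, so the kickoff note is last.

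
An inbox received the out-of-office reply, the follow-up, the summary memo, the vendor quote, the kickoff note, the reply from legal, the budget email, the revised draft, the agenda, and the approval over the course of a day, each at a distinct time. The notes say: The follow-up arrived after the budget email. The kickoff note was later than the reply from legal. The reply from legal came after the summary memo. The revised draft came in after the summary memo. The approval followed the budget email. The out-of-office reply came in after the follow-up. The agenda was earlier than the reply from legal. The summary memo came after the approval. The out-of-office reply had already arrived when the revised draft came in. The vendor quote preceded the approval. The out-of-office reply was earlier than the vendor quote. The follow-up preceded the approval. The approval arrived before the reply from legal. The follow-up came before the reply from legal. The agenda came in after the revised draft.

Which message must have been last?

the kickoff note

Every other message has a chain of constraints placing it before the kickoff note, so the kickoff note is last.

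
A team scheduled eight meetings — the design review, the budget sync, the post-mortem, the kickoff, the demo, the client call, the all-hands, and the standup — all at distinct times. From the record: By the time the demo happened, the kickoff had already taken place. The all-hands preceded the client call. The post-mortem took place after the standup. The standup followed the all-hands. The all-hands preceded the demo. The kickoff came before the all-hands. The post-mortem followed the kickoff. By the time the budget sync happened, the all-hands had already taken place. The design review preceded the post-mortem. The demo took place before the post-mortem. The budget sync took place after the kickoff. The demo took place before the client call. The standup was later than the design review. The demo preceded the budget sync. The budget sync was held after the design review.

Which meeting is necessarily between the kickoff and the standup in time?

the all-hands

Tracing the constraints gives the kickoff → the all-hands → the standup, so the all-hands sits after the kickoff and before the standup.
No other meeting is forced both after the kickoff and before the standup.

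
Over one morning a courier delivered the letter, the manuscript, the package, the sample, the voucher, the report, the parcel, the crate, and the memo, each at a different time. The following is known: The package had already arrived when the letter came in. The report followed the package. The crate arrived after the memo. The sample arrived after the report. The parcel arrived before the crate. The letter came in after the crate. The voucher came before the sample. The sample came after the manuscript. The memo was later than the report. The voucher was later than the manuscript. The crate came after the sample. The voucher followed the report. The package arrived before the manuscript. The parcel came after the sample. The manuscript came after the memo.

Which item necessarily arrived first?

The package has a chain of constraints placing it before every other item, so the package must be first.

the package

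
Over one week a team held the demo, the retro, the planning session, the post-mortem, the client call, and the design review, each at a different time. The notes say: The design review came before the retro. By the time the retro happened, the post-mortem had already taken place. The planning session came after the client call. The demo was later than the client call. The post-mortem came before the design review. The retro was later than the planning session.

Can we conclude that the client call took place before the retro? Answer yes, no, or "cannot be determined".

yes

Chain the constraints: the client call → the planning session → the retro. Each link is directly stated, so the client call comes before the retro.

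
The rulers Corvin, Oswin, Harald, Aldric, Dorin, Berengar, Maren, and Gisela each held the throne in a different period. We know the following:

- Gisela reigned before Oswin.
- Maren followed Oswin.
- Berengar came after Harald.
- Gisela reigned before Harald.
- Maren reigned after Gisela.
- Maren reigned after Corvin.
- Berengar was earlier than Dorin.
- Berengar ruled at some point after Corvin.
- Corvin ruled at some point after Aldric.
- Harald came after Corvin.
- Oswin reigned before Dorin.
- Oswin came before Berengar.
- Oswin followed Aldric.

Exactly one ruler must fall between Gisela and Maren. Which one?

Tracing the constraints gives Gisela → Oswin → Maren, so Oswin sits after Gisela and before Maren.
No other ruler is forced both after Gisela and before Maren.

Oswin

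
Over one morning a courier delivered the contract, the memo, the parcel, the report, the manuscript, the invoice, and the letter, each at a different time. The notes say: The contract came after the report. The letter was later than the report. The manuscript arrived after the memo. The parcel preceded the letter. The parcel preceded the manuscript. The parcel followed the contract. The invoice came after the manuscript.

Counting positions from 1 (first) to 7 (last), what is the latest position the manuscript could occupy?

The manuscript must come before the invoice — 1 item forced after it.
Everything else can be placed before the manuscript in some valid order, so the manuscript can sit as late as position 7 − 1 = 6.

6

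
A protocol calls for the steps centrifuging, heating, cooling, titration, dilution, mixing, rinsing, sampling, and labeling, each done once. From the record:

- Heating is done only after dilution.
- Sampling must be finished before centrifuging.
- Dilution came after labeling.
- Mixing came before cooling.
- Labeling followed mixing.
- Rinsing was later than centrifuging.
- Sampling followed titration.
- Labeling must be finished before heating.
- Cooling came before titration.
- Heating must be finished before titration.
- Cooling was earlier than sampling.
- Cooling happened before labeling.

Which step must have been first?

Mixing has a chain of constraints placing it before every other step, so mixing must be first.

mixing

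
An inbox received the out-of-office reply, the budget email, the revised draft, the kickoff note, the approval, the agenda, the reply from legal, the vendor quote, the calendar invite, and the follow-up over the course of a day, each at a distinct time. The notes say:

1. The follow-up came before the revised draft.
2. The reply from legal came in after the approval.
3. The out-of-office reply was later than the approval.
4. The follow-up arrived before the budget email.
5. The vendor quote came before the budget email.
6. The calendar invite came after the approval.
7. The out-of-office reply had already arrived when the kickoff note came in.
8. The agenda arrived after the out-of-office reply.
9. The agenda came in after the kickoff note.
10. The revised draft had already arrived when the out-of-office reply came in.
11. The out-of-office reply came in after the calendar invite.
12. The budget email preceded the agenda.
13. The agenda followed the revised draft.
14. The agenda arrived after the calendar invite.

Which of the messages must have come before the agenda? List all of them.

the approval, the budget email, the calendar invite, the follow-up, the kickoff note, the out-of-office reply, the revised draft, the vendor quote

Directly stated before the agenda: the budget email, the calendar invite, the kickoff note, the out-of-office reply, and the revised draft.
The approval reaches the agenda via the approval → the out-of-office reply → the agenda.
The follow-up reaches the agenda via the follow-up → the revised draft → the agenda.
The vendor quote reaches the agenda via the vendor quote → the budget email → the agenda.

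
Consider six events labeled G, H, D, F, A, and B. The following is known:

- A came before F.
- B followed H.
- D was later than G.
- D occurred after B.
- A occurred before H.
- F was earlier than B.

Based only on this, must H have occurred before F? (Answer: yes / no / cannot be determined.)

No chain of stated constraints runs from H to F, and none runs from F to H either.
So the relative order of H and F is not fixed by the given facts.

cannot be determined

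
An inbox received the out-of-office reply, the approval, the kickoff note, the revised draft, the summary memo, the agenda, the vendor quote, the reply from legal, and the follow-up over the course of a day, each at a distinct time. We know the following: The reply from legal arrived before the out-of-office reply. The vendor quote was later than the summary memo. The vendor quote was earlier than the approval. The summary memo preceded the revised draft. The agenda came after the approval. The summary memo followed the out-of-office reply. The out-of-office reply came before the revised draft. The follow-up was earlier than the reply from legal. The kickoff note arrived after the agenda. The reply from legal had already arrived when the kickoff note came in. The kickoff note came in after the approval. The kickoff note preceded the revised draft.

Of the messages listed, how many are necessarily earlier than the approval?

Directly stated before the approval: the vendor quote.
The follow-up reaches the approval via the follow-up → the reply from legal → the out-of-office reply → the summary memo → the vendor quote → the approval.
The out-of-office reply reaches the approval via the out-of-office reply → the summary memo → the vendor quote → the approval.
The reply from legal reaches the approval via the reply from legal → the out-of-office reply → the summary memo → the vendor quote → the approval.
Likewise the summary memo reaches the approval by chaining the stated constraints.
That's the follow-up, the out-of-office reply, the reply from legal, the summary memo, and the vendor quote — 5 in all.

5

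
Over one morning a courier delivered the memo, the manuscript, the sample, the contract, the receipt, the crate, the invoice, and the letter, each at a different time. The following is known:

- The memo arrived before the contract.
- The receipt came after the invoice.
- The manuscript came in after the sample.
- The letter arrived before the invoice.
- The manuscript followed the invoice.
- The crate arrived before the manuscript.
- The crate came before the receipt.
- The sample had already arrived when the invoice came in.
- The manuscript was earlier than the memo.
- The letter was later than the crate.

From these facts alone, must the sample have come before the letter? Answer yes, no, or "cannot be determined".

No chain of stated constraints runs from the sample to the letter, and none runs from the letter to the sample either.
So the relative order of the sample and the letter is not fixed by the given facts.

cannot be determined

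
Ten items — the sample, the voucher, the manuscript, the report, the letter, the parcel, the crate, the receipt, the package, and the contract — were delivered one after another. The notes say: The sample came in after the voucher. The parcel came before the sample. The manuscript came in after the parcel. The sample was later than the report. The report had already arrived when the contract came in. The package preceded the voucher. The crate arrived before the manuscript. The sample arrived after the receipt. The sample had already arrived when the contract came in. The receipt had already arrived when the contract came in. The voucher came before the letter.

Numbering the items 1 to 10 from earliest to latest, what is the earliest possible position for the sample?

6

The package, the parcel, the receipt, the report, and the voucher must all come before the sample — 5 forced predecessors.
Nothing else is forced ahead of the sample, so its earliest slot is position 5 + 1 = 6.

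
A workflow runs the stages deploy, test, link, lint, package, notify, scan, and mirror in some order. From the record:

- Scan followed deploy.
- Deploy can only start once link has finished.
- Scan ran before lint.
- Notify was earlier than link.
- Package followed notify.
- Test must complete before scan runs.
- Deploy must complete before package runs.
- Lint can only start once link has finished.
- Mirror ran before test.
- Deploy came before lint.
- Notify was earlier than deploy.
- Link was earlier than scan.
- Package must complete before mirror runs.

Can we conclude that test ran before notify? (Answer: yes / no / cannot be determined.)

no

Tracing the constraints gives notify → package → mirror → test, so notify must come before test.
That means test cannot be before notify.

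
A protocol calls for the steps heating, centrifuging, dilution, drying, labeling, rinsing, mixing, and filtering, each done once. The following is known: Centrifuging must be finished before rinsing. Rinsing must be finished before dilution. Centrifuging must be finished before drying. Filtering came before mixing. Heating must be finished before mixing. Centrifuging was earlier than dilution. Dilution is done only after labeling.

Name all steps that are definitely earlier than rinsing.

Directly stated before rinsing: centrifuging.

centrifuging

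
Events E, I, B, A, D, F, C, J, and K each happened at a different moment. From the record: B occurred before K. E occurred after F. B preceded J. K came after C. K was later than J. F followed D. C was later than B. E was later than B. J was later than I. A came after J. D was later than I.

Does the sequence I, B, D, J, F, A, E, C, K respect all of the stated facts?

Check each stated constraint against the proposed order — e.g. B is ahead of C; B is ahead of K. Every pair is in the required order; nothing is violated.

yes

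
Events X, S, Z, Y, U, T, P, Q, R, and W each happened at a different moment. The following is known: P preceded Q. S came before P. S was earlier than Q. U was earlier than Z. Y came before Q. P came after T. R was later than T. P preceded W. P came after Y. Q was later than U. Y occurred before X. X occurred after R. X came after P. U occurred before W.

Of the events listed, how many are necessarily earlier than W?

Directly stated before W: P and U.
S reaches W via S → P → W.
T reaches W via T → P → W.
Y reaches W via Y → P → W.
No chain forces X (or any of the others) ahead of W.
That's P, S, T, U, and Y — 5 in all.

5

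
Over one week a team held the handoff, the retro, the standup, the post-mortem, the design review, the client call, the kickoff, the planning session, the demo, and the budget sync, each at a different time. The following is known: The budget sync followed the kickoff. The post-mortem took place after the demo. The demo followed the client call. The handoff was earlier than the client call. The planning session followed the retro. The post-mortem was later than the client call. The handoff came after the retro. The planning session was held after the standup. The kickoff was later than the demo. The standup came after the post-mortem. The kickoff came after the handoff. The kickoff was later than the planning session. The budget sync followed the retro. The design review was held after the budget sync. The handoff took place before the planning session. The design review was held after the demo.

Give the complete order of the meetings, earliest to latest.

the retro, the handoff, the client call, the demo, the post-mortem, the standup, the planning session, the kickoff, the budget sync, the design review

The constraints fix every adjacent pair, so only one ordering works:
the retro → the handoff → the client call → the demo → the post-mortem → the standup → the planning session → the kickoff → the budget sync → the design review.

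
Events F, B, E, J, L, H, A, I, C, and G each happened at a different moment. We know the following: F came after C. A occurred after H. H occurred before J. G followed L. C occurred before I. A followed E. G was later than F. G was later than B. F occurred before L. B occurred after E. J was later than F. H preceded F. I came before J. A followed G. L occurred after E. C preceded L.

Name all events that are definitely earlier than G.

Directly stated before G: B, F, and L.
C reaches G via C → F → G.
E reaches G via E → B → G.
H reaches G via H → F → G.
No chain forces I (or any of the others) ahead of G.

B, C, E, F, H, L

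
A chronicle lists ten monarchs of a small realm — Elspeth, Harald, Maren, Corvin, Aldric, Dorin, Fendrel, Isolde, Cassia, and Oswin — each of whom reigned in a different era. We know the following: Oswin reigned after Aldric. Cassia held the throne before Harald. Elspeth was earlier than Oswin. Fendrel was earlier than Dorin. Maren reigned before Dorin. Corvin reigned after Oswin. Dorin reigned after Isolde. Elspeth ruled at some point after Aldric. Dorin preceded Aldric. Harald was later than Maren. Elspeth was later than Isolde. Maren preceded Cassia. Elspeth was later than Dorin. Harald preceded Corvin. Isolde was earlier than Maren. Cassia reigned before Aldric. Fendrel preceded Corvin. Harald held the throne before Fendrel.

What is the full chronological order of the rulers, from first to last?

The constraints fix every adjacent pair, so only one ordering works:
Isolde → Maren → Cassia → Harald → Fendrel → Dorin → Aldric → Elspeth → Oswin → Corvin.

Isolde, Maren, Cassia, Harald, Fendrel, Dorin, Aldric, Elspeth, Oswin, Corvin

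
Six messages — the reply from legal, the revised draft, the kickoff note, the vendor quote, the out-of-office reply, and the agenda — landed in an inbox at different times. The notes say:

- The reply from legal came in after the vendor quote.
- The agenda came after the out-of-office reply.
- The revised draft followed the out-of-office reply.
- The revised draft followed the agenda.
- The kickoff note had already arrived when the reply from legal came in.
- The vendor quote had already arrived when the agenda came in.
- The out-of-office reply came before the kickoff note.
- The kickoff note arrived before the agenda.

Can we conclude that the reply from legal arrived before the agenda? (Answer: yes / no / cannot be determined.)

No chain of stated constraints runs from the reply from legal to the agenda, and none runs from the agenda to the reply from legal either.
So the relative order of the reply from legal and the agenda is not fixed by the given facts.

cannot be determined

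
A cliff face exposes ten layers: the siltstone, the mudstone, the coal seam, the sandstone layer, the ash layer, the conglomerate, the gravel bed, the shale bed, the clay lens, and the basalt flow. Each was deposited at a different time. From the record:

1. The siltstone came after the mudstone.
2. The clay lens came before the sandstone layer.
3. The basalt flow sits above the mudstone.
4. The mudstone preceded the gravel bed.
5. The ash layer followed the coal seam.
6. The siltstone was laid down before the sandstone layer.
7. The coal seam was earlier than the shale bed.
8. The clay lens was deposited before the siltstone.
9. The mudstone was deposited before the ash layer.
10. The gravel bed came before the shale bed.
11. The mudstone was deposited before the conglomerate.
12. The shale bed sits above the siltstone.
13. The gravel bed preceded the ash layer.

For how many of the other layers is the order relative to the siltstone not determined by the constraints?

5

Forced before the siltstone: the clay lens and the mudstone; forced after the siltstone: the sandstone layer and the shale bed.
That leaves the ash layer, the basalt flow, the coal seam, the conglomerate, and the gravel bed with no forced order relative to the siltstone — 5.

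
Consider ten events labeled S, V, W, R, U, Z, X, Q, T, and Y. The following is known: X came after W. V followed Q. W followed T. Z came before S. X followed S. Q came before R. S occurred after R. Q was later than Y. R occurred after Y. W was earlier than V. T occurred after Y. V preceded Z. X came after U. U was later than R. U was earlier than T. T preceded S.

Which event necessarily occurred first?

Y has a chain of constraints placing it before every other event, so Y must be first.

Y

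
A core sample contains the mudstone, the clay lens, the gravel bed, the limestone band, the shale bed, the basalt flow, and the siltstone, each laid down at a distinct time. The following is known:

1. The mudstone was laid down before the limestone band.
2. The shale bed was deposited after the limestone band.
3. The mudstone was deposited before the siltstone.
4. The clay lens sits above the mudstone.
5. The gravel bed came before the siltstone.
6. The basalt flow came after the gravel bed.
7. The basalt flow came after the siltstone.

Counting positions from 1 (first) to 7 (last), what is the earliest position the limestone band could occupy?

2

The mudstone must come before the limestone band — 1 forced predecessor.
Nothing else is forced ahead of the limestone band, so its earliest slot is position 1 + 1 = 2.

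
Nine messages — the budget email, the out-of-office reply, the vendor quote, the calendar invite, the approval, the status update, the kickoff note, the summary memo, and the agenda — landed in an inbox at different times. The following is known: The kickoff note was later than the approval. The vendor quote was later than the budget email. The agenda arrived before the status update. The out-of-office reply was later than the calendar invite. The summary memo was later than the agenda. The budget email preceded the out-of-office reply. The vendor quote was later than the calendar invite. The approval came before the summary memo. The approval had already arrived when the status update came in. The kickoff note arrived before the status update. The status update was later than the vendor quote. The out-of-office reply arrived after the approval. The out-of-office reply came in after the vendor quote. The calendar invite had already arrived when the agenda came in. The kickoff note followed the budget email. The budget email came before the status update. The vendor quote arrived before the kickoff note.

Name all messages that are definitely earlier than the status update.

Directly stated before the status update: the agenda, the approval, the budget email, the kickoff note, and the vendor quote.
The calendar invite reaches the status update via the calendar invite → the vendor quote → the status update.
No chain forces the out-of-office reply (or any of the others) ahead of the status update.

the agenda, the approval, the budget email, the calendar invite, the kickoff note, the vendor quote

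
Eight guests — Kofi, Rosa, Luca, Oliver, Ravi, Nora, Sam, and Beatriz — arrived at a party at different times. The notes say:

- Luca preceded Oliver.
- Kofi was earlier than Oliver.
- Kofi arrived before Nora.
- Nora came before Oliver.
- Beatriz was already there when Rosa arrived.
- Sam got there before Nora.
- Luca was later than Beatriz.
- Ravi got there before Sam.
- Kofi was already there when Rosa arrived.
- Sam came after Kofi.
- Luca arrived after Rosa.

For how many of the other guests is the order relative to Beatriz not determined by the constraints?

Forced after Beatriz: Luca, Oliver, and Rosa.
That leaves Kofi, Nora, Ravi, and Sam with no forced order relative to Beatriz — 4.

4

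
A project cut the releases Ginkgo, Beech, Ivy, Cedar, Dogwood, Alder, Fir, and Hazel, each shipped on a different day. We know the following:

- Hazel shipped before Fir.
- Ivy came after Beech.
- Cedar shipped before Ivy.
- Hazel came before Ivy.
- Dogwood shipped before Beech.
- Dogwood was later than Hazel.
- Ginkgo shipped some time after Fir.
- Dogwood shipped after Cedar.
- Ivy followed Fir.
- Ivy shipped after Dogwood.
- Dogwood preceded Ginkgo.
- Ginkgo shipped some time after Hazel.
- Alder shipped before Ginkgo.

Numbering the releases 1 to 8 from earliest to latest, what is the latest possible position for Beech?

7

Beech must come before Ivy — 1 release forced after it.
Everything else can be placed before Beech in some valid order, so Beech can sit as late as position 8 − 1 = 7.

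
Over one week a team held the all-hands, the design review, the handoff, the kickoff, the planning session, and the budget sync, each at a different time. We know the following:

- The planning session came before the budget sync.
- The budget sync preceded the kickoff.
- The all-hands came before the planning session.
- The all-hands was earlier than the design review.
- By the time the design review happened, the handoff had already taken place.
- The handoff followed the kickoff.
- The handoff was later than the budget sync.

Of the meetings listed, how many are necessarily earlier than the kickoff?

3

Directly stated before the kickoff: the budget sync.
The all-hands reaches the kickoff via the all-hands → the planning session → the budget sync → the kickoff.
The planning session reaches the kickoff via the planning session → the budget sync → the kickoff.
No chain forces the design review (or any of the others) ahead of the kickoff.
That's the all-hands, the budget sync, and the planning session — 3 in all.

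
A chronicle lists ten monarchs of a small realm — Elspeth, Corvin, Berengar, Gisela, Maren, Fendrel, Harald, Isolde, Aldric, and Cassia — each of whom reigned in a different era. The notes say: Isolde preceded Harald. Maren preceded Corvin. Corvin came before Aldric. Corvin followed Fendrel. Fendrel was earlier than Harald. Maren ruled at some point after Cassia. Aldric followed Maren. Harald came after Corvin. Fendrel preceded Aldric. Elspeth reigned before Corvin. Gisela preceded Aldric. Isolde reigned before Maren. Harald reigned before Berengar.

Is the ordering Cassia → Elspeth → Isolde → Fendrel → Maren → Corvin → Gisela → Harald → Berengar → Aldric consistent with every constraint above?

yes

Check each stated constraint against the proposed order — e.g. Isolde is ahead of Harald; Fendrel is ahead of Aldric. Every pair is in the required order; nothing is violated.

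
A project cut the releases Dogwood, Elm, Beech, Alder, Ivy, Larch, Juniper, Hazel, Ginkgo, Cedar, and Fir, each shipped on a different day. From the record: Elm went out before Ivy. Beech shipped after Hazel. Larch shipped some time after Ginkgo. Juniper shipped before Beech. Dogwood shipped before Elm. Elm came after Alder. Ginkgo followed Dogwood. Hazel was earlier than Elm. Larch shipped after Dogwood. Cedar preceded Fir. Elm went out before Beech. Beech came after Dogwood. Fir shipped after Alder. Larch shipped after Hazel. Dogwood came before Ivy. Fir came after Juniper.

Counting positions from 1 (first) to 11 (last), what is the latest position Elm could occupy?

9

Elm must come before Beech and Ivy — 2 releases forced after it.
Everything else can be placed before Elm in some valid order, so Elm can sit as late as position 11 − 2 = 9.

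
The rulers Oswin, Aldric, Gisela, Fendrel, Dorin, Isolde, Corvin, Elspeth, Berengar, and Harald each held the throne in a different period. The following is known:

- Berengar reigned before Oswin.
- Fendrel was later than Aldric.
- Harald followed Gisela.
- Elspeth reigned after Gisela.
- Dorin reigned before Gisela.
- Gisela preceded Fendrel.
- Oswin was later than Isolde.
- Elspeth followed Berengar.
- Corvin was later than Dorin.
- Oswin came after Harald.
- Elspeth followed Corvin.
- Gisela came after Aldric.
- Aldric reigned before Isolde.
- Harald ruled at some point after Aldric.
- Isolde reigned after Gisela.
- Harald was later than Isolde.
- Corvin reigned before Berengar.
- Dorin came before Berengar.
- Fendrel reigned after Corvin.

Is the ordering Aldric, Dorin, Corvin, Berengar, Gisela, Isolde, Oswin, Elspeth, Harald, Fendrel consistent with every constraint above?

The constraints require Harald before Oswin, but in the proposed sequence Oswin appears ahead of Harald. That one violation is enough.

no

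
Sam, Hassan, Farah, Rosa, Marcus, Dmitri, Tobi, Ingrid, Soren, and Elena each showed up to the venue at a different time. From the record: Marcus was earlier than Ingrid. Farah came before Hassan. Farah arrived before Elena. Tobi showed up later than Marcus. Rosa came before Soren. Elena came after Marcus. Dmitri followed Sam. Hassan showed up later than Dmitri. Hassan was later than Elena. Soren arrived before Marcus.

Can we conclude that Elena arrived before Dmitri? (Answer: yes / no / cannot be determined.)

cannot be determined

No chain of stated constraints runs from Elena to Dmitri, and none runs from Dmitri to Elena either.
So the relative order of Elena and Dmitri is not fixed by the given facts.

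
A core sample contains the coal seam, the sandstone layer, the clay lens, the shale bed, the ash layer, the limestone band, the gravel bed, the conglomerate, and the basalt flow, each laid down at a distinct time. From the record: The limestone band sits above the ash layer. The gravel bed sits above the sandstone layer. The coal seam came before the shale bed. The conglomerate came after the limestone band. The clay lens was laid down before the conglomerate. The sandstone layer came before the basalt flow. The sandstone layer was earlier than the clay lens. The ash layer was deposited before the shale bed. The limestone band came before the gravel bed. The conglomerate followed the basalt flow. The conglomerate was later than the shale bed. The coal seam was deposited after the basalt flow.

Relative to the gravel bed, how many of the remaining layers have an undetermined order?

Forced before the gravel bed: the ash layer, the limestone band, and the sandstone layer.
That leaves the basalt flow, the clay lens, the coal seam, the conglomerate, and the shale bed with no forced order relative to the gravel bed — 5.

5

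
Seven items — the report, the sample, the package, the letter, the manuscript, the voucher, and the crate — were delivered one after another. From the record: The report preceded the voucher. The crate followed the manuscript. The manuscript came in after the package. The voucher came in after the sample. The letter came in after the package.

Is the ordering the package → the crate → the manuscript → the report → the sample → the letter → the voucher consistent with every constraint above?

The constraints require the manuscript before the crate, but in the proposed sequence the crate appears ahead of the manuscript. That one violation is enough.

no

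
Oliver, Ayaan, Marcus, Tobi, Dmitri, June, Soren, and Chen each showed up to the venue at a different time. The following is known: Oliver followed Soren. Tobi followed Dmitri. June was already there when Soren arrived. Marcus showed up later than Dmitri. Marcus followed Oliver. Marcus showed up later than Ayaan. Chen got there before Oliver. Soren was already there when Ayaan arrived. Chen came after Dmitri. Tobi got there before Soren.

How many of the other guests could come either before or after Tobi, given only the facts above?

Forced before Tobi: Dmitri; forced after Tobi: Ayaan, Marcus, Oliver, and Soren.
That leaves Chen and June with no forced order relative to Tobi — 2.

2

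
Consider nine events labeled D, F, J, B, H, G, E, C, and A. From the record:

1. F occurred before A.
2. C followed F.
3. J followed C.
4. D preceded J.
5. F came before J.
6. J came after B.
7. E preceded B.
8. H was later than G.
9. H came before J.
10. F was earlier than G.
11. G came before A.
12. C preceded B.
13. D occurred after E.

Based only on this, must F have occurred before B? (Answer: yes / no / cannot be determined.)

Chain the constraints: F → C → B. Each link is directly stated, so F comes before B.

yes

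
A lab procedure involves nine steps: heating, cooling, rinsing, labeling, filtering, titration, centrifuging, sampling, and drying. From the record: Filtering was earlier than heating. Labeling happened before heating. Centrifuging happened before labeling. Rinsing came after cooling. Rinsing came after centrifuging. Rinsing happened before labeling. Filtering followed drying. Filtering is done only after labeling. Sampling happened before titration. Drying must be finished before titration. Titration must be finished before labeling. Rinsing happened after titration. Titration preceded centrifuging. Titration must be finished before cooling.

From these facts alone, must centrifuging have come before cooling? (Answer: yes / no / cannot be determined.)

No chain of stated constraints runs from centrifuging to cooling, and none runs from cooling to centrifuging either.
So the relative order of centrifuging and cooling is not fixed by the given facts.

cannot be determined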